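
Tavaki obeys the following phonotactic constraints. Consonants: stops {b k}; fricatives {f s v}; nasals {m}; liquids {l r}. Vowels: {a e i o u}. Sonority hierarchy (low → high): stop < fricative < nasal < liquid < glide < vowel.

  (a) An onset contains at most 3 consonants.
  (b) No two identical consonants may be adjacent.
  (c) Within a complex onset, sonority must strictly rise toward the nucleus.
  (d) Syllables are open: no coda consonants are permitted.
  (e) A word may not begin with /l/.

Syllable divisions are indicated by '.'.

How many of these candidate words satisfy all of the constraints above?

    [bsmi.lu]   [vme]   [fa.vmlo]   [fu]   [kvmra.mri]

4

[bsmi.lu] — σ1 onset /bsm/ (1→2→3 rises), coda /∅/ ok; σ2 onset /l/, coda /∅/ ok → licit
[vme] — σ1 onset /vm/ (2→3 rises), coda /∅/ ok → licit
[fa.vmlo] — σ1 onset /f/, coda /∅/ ok; σ2 onset /vml/ (2→3→4 rises), coda /∅/ ok → licit
[fu] — σ1 onset /f/, coda /∅/ ok → licit
[kvmra.mri] — violates constraint (a): syllable 1 onset /kvmr/ has 4 consonants (> 3) → illicit
Licit: [bsmi.lu], [vme], [fa.vmlo], [fu] → 4.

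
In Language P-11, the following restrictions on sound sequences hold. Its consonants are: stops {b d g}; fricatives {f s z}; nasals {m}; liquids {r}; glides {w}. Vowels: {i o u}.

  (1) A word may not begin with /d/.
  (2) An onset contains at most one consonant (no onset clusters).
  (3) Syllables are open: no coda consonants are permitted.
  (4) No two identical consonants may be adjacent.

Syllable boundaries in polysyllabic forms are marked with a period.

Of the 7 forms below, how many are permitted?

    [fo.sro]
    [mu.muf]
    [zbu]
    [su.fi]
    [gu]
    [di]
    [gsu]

[fo.sro] — violates constraint 2: syllable 2 onset /sr/ has 2 consonants (> 1) → not permitted
[mu.muf] — violates constraint 3: syllable 2 coda /f/ has 1 consonant (> 0) → not permitted
[zbu] — violates constraint 2: syllable 1 onset /zb/ has 2 consonants (> 1) → not permitted
[su.fi] — σ1 onset /s/, coda /∅/ ok; σ2 onset /f/, coda /∅/ ok → permitted
[gu] — σ1 onset /g/, coda /∅/ ok → permitted
[di] — violates constraint 1: word begins with /d/ → not permitted
[gsu] — violates constraint 2: syllable 1 onset /gs/ has 2 consonants (> 1) → not permitted
Permitted: [su.fi], [gu] → 2.

2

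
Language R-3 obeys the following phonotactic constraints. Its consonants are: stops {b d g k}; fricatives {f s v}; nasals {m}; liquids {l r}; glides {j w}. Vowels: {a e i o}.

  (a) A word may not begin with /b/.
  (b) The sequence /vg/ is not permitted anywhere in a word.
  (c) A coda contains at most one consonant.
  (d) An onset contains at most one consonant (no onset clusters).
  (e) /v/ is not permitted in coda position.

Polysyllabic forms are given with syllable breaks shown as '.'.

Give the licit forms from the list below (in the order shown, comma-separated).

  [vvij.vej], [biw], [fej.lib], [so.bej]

[vvij.vej] — violates constraint (d): syllable 1 onset /vv/ has 2 consonants (> 1) → illicit
[biw] — violates constraint (a): word begins with /b/ → illicit
[fej.lib] — σ1 onset /f/, coda /j/ ok; σ2 onset /l/, coda /b/ ok → licit
[so.bej] — σ1 onset /s/, coda /∅/ ok; σ2 onset /b/, coda /j/ ok → licit

[fej.lib], [so.bej]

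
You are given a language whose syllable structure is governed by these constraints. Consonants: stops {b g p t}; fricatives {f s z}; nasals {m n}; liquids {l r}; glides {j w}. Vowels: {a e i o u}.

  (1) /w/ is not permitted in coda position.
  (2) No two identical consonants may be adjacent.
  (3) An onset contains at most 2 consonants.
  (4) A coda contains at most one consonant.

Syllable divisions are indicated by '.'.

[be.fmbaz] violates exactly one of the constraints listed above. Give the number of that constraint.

3

[be.fmbaz]: syllable 2 onset /fmb/ has 3 consonants (> 2).
This is a violation of constraint 3: "An onset contains at most 2 consonants."
The remaining constraints (1, 2, 4) are satisfied.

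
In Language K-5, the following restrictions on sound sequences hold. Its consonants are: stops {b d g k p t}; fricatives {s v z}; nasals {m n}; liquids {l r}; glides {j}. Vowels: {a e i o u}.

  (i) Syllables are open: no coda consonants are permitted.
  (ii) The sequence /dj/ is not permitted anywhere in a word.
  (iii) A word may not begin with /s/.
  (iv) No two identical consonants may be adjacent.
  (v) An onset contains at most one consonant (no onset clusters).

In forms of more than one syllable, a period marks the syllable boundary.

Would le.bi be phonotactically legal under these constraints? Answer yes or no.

yes

le.bi — σ1 onset /l/, coda /∅/ ok; σ2 onset /b/, coda /∅/ ok → phonotactically legal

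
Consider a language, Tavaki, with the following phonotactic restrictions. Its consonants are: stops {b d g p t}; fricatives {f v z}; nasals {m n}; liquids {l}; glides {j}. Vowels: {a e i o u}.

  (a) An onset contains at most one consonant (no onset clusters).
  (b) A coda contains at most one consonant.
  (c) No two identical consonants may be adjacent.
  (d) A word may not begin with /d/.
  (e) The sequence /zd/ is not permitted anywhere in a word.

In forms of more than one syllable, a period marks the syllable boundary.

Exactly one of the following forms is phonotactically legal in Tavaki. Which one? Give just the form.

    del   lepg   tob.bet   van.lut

del — violates constraint (d): word begins with /d/ → phonotactically illegal
lepg — violates constraint (b): syllable 1 coda /pg/ has 2 consonants (> 1) → phonotactically illegal
tob.bet — violates constraint (c): adjacent identical consonants /bb/ → phonotactically illegal
van.lut — σ1 onset /v/, coda /n/ ok; σ2 onset /l/, coda /t/ ok → phonotactically legal

van.lut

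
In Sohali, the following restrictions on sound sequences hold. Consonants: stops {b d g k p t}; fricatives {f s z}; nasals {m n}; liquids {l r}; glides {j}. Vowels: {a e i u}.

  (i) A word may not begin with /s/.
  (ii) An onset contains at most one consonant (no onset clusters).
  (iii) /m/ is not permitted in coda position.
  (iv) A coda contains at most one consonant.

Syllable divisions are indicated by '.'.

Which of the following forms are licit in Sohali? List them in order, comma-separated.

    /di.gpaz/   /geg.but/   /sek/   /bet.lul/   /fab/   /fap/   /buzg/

/geg.but/, /bet.lul/, /fab/, /fap/

/di.gpaz/ — violates constraint (ii): syllable 2 onset /gp/ has 2 consonants (> 1) → illicit
/geg.but/ — σ1 onset /g/, coda /g/ ok; σ2 onset /b/, coda /t/ ok → licit
/sek/ — violates constraint (i): word begins with /s/ → illicit
/bet.lul/ — σ1 onset /b/, coda /t/ ok; σ2 onset /l/, coda /l/ ok → licit
/fab/ — σ1 onset /f/, coda /b/ ok → licit
/fap/ — σ1 onset /f/, coda /p/ ok → licit
/buzg/ — violates constraint (iv): syllable 1 coda /zg/ has 2 consonants (> 1) → illicit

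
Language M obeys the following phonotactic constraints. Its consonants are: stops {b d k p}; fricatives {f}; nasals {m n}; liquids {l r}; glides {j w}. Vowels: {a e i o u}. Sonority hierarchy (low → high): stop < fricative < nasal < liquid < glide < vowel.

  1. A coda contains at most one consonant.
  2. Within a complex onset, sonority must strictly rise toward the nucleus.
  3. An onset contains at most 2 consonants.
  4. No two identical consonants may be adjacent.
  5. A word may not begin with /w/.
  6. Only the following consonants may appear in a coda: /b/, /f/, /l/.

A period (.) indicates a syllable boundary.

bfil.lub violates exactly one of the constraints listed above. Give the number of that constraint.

bfil.lub: adjacent identical consonants /ll/.
This is a violation of constraint 4: "No two identical consonants may be adjacent."
The remaining constraints (1, 2, 3, 5, 6) are satisfied.

4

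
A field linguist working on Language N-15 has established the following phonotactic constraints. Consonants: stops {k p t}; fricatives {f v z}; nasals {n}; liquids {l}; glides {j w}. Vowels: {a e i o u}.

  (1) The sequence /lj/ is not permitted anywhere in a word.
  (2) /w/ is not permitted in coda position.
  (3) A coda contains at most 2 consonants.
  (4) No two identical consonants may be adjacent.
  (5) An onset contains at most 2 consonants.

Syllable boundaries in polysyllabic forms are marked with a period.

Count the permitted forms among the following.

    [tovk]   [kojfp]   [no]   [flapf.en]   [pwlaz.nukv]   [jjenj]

3

[tovk] — σ1 onset /t/, coda /vk/ (2C) ok → permitted
[kojfp] — violates constraint 3: syllable 1 coda /jfp/ has 3 consonants (> 2) → not permitted
[no] — σ1 onset /n/, coda /∅/ ok → permitted
[flapf.en] — σ1 onset /fl/ (2C), coda /pf/ (2C) ok; σ2 onset /∅/, coda /n/ ok → permitted
[pwlaz.nukv] — violates constraint 5: syllable 1 onset /pwl/ has 3 consonants (> 2) → not permitted
[jjenj] — violates constraint 4: adjacent identical consonants /jj/ → not permitted
Permitted: [tovk], [no], [flapf.en] → 3.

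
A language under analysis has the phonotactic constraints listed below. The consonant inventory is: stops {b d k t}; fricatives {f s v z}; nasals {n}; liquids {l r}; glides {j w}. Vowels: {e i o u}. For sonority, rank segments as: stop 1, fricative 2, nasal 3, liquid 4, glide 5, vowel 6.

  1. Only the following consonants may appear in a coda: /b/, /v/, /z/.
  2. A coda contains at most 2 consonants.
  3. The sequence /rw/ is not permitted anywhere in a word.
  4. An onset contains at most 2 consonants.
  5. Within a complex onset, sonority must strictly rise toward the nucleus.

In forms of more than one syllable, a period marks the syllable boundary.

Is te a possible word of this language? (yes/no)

te — σ1 onset /t/, coda /∅/ ok → permitted

yes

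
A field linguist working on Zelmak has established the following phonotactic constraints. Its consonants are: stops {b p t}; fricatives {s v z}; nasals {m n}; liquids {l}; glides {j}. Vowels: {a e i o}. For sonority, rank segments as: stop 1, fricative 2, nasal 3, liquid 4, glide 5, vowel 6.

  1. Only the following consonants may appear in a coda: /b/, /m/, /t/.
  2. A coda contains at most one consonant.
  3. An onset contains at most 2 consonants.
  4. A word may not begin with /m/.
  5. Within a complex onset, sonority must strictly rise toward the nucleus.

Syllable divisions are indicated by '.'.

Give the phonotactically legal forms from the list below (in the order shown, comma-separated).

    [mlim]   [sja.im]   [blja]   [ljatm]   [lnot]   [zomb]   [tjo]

[sja.im], [tjo]

[mlim] — violates constraint 4: word begins with /m/ → phonotactically illegal
[sja.im] — σ1 onset /sj/ (2→5 rises), coda /∅/ ok; σ2 onset /∅/, coda /m/ ok → phonotactically legal
[blja] — violates constraint 3: syllable 1 onset /blj/ has 3 consonants (> 2) → phonotactically illegal
[ljatm] — violates constraint 2: syllable 1 coda /tm/ has 2 consonants (> 1) → phonotactically illegal
[lnot] — violates constraint 5: syllable 1 onset /ln/: /l/ (liquid, 4) → /n/ (nasal, 3) does not rise → phonotactically illegal
[zomb] — violates constraint 2: syllable 1 coda /mb/ has 2 consonants (> 1) → phonotactically illegal
[tjo] — σ1 onset /tj/ (1→5 rises), coda /∅/ ok → phonotactically legal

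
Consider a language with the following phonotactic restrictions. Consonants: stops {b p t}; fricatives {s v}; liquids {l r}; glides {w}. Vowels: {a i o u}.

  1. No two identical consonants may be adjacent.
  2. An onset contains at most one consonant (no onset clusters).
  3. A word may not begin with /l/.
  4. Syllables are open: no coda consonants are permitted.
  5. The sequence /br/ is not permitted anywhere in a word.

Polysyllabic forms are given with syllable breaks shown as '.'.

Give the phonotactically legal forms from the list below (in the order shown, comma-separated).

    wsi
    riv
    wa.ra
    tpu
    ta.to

wa.ra, ta.to

wsi — violates constraint 2: syllable 1 onset /ws/ has 2 consonants (> 1) → phonotactically illegal
riv — violates constraint 4: syllable 1 coda /v/ has 1 consonant (> 0) → phonotactically illegal
wa.ra — σ1 onset /w/, coda /∅/ ok; σ2 onset /r/, coda /∅/ ok → phonotactically legal
tpu — violates constraint 2: syllable 1 onset /tp/ has 2 consonants (> 1) → phonotactically illegal
ta.to — σ1 onset /t/, coda /∅/ ok; σ2 onset /t/, coda /∅/ ok → phonotactically legal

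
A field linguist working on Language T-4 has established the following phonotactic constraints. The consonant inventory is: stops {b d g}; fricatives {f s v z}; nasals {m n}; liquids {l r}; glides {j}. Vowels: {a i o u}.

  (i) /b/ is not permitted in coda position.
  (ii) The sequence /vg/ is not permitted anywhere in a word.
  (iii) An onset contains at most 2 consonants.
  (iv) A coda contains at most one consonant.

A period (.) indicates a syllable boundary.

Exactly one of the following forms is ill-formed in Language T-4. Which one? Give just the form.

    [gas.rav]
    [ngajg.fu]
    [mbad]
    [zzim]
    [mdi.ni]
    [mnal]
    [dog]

[gas.rav] — σ1 onset /g/, coda /s/ ok; σ2 onset /r/, coda /v/ ok → well-formed
[ngajg.fu] — violates constraint (iv): syllable 1 coda /jg/ has 2 consonants (> 1) → ill-formed
[mbad] — σ1 onset /mb/ (2C), coda /d/ ok → well-formed
[zzim] — σ1 onset /zz/ (2C), coda /m/ ok → well-formed
[mdi.ni] — σ1 onset /md/ (2C), coda /∅/ ok; σ2 onset /n/, coda /∅/ ok → well-formed
[mnal] — σ1 onset /mn/ (2C), coda /l/ ok → well-formed
[dog] — σ1 onset /d/, coda /g/ ok → well-formed

[ngajg.fu]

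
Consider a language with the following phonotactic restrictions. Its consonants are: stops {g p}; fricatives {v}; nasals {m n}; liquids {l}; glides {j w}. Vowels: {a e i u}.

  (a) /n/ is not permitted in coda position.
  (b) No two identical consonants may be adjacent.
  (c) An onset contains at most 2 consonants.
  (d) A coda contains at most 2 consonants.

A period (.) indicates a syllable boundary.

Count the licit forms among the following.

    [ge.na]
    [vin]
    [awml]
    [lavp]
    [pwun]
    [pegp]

[ge.na] — σ1 onset /g/, coda /∅/ ok; σ2 onset /n/, coda /∅/ ok → licit
[vin] — violates constraint (a): syllable 1 coda contains /n/ → illicit
[awml] — violates constraint (d): syllable 1 coda /wml/ has 3 consonants (> 2) → illicit
[lavp] — σ1 onset /l/, coda /vp/ (2C) ok → licit
[pwun] — violates constraint (a): syllable 1 coda contains /n/ → illicit
[pegp] — σ1 onset /p/, coda /gp/ (2C) ok → licit
Licit: [ge.na], [lavp], [pegp] → 3.

3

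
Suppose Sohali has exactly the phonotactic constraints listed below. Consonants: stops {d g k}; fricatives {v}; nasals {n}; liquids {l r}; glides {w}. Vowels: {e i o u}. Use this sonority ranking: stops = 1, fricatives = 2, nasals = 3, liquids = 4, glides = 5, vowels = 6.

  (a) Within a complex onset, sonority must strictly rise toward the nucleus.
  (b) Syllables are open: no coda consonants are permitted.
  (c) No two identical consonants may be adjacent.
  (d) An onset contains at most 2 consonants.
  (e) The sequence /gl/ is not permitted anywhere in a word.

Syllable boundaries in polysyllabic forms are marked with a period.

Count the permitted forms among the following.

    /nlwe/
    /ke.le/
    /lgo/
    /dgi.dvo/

1

/nlwe/ — violates constraint (d): syllable 1 onset /nlw/ has 3 consonants (> 2) → not permitted
/ke.le/ — σ1 onset /k/, coda /∅/ ok; σ2 onset /l/, coda /∅/ ok → permitted
/lgo/ — violates constraint (a): syllable 1 onset /lg/: /l/ (liquid, 4) → /g/ (stop, 1) does not rise → not permitted
/dgi.dvo/ — violates constraint (a): syllable 1 onset /dg/: /d/ (stop, 1) → /g/ (stop, 1) does not rise → not permitted
Permitted: /ke.le/ → 1.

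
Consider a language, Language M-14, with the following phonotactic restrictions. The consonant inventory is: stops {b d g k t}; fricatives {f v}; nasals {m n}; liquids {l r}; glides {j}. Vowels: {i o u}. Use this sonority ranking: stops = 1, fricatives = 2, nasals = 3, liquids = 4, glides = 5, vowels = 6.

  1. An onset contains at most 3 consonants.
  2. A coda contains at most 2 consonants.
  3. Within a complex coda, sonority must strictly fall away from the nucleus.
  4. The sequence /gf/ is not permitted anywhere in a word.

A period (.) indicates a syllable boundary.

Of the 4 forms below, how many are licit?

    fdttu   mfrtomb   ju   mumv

fdttu — violates constraint 1: syllable 1 onset /fdtt/ has 4 consonants (> 3) → illicit
mfrtomb — violates constraint 1: syllable 1 onset /mfrt/ has 4 consonants (> 3) → illicit
ju — σ1 onset /j/, coda /∅/ ok → licit
mumv — σ1 onset /m/, coda /mv/ (3→2 falls) ok → licit
Licit: ju, mumv → 2.

2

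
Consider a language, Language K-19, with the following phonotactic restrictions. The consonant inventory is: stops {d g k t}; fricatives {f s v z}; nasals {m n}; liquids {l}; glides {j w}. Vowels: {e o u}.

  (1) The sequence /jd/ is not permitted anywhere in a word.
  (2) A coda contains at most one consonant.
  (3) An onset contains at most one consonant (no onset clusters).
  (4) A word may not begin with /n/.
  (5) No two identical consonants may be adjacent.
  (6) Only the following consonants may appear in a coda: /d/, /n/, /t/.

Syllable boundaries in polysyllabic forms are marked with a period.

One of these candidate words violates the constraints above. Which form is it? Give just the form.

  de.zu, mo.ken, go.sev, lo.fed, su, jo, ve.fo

de.zu — σ1 onset /d/, coda /∅/ ok; σ2 onset /z/, coda /∅/ ok → permitted
mo.ken — σ1 onset /m/, coda /∅/ ok; σ2 onset /k/, coda /n/ ok → permitted
go.sev — violates constraint 6: syllable 2 coda contains /v/, which is not a licensed coda consonant → not permitted
lo.fed — σ1 onset /l/, coda /∅/ ok; σ2 onset /f/, coda /d/ ok → permitted
su — σ1 onset /s/, coda /∅/ ok → permitted
jo — σ1 onset /j/, coda /∅/ ok → permitted
ve.fo — σ1 onset /v/, coda /∅/ ok; σ2 onset /f/, coda /∅/ ok → permitted

go.sev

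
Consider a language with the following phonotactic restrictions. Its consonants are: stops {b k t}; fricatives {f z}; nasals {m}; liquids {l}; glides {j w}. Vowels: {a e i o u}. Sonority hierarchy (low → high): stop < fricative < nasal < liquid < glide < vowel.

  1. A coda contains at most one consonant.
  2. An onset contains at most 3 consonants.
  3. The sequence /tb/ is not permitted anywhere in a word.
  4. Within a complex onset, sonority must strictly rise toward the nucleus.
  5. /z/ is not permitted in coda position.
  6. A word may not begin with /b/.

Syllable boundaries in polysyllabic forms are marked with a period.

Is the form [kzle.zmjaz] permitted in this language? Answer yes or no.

no

[kzle.zmjaz] — violates constraint 5: syllable 2 coda contains /z/ → not permitted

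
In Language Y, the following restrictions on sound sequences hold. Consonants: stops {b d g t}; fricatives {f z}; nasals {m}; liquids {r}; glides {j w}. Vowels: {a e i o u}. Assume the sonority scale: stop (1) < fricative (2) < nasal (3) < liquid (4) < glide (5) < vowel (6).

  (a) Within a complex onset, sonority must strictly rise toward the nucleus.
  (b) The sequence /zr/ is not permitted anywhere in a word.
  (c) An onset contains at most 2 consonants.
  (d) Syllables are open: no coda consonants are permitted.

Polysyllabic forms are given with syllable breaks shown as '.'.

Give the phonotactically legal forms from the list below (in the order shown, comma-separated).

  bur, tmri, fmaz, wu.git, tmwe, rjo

bur — violates constraint (d): syllable 1 coda /r/ has 1 consonant (> 0) → phonotactically illegal
tmri — violates constraint (c): syllable 1 onset /tmr/ has 3 consonants (> 2) → phonotactically illegal
fmaz — violates constraint (d): syllable 1 coda /z/ has 1 consonant (> 0) → phonotactically illegal
wu.git — violates constraint (d): syllable 2 coda /t/ has 1 consonant (> 0) → phonotactically illegal
tmwe — violates constraint (c): syllable 1 onset /tmw/ has 3 consonants (> 2) → phonotactically illegal
rjo — σ1 onset /rj/ (4→5 rises), coda /∅/ ok → phonotactically legal

rjo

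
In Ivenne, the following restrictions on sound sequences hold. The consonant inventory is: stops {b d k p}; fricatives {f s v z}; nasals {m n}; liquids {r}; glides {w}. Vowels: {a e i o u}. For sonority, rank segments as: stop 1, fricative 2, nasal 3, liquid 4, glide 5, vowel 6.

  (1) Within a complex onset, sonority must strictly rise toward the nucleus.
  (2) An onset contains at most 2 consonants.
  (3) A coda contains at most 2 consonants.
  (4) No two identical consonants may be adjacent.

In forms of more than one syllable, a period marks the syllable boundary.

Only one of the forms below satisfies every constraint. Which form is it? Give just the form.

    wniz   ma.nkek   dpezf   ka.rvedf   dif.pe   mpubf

dif.pe

wniz — violates constraint 1: syllable 1 onset /wn/: /w/ (glide, 5) → /n/ (nasal, 3) does not rise → illicit
ma.nkek — violates constraint 1: syllable 2 onset /nk/: /n/ (nasal, 3) → /k/ (stop, 1) does not rise → illicit
dpezf — violates constraint 1: syllable 1 onset /dp/: /d/ (stop, 1) → /p/ (stop, 1) does not rise → illicit
ka.rvedf — violates constraint 1: syllable 2 onset /rv/: /r/ (liquid, 4) → /v/ (fricative, 2) does not rise → illicit
dif.pe — σ1 onset /d/, coda /f/ ok; σ2 onset /p/, coda /∅/ ok → licit
mpubf — violates constraint 1: syllable 1 onset /mp/: /m/ (nasal, 3) → /p/ (stop, 1) does not rise → illicit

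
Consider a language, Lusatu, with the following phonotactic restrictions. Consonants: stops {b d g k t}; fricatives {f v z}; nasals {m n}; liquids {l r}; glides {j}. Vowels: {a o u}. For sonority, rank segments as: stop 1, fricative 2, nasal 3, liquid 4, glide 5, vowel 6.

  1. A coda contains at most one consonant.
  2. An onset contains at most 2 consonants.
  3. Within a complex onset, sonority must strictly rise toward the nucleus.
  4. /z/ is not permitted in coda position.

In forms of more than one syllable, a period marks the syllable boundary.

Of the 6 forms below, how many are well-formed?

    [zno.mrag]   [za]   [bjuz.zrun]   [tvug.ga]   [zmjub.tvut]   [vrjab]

[zno.mrag] — σ1 onset /zn/ (2→3 rises), coda /∅/ ok; σ2 onset /mr/ (3→4 rises), coda /g/ ok → well-formed
[za] — σ1 onset /z/, coda /∅/ ok → well-formed
[bjuz.zrun] — violates constraint 4: syllable 1 coda contains /z/ → ill-formed
[tvug.ga] — σ1 onset /tv/ (1→2 rises), coda /g/ ok; σ2 onset /g/, coda /∅/ ok → well-formed
[zmjub.tvut] — violates constraint 2: syllable 1 onset /zmj/ has 3 consonants (> 2) → ill-formed
[vrjab] — violates constraint 2: syllable 1 onset /vrj/ has 3 consonants (> 2) → ill-formed
Well-formed: [zno.mrag], [za], [tvug.ga] → 3.

3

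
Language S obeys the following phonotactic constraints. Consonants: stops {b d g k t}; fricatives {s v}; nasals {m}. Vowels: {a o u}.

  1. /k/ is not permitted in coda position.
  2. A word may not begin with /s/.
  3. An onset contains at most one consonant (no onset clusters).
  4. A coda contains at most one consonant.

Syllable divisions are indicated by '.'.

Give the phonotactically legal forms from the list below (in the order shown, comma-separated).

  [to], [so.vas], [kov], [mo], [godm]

[to], [kov], [mo]

[to] — σ1 onset /t/, coda /∅/ ok → phonotactically legal
[so.vas] — violates constraint 2: word begins with /s/ → phonotactically illegal
[kov] — σ1 onset /k/, coda /v/ ok → phonotactically legal
[mo] — σ1 onset /m/, coda /∅/ ok → phonotactically legal
[godm] — violates constraint 4: syllable 1 coda /dm/ has 2 consonants (> 1) → phonotactically illegal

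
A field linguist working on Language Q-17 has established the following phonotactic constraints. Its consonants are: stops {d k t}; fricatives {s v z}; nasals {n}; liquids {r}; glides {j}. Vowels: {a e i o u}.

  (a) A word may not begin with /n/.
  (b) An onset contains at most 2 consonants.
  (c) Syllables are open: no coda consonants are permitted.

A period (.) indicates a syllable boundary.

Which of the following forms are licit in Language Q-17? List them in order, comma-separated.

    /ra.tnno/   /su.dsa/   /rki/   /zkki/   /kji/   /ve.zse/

/ra.tnno/ — violates constraint (b): syllable 2 onset /tnn/ has 3 consonants (> 2) → illicit
/su.dsa/ — σ1 onset /s/, coda /∅/ ok; σ2 onset /ds/ (2C), coda /∅/ ok → licit
/rki/ — σ1 onset /rk/ (2C), coda /∅/ ok → licit
/zkki/ — violates constraint (b): syllable 1 onset /zkk/ has 3 consonants (> 2) → illicit
/kji/ — σ1 onset /kj/ (2C), coda /∅/ ok → licit
/ve.zse/ — σ1 onset /v/, coda /∅/ ok; σ2 onset /zs/ (2C), coda /∅/ ok → licit

/su.dsa/, /rki/, /kji/, /ve.zse/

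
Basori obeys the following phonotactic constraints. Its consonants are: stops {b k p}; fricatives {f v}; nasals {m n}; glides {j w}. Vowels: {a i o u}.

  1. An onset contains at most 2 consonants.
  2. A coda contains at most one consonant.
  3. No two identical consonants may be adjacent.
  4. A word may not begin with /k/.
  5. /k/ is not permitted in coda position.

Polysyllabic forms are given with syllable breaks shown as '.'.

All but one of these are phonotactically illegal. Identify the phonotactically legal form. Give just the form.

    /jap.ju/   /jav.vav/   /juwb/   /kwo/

/jap.ju/

/jap.ju/ — σ1 onset /j/, coda /p/ ok; σ2 onset /j/, coda /∅/ ok → phonotactically legal
/jav.vav/ — violates constraint 3: adjacent identical consonants /vv/ → phonotactically illegal
/juwb/ — violates constraint 2: syllable 1 coda /wb/ has 2 consonants (> 1) → phonotactically illegal
/kwo/ — violates constraint 4: word begins with /k/ → phonotactically illegal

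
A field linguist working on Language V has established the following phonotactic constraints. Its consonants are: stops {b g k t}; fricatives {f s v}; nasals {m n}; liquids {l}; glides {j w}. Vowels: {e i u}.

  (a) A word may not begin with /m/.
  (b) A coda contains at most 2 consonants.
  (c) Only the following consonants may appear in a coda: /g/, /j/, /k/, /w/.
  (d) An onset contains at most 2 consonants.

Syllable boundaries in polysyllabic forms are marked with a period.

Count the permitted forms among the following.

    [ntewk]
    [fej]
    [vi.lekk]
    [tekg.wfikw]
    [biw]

5

[ntewk] — σ1 onset /nt/ (2C), coda /wk/ (2C) ok → permitted
[fej] — σ1 onset /f/, coda /j/ ok → permitted
[vi.lekk] — σ1 onset /v/, coda /∅/ ok; σ2 onset /l/, coda /kk/ (2C) ok → permitted
[tekg.wfikw] — σ1 onset /t/, coda /kg/ (2C) ok; σ2 onset /wf/ (2C), coda /kw/ (2C) ok → permitted
[biw] — σ1 onset /b/, coda /w/ ok → permitted
Permitted: [ntewk], [fej], [vi.lekk], [tekg.wfikw], [biw] → 5.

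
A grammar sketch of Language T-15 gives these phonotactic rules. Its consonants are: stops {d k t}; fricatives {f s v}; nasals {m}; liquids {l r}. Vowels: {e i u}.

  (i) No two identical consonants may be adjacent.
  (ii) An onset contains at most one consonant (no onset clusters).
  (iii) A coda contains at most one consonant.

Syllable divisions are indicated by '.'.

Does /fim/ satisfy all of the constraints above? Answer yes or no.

yes

/fim/ — σ1 onset /f/, coda /m/ ok → well-formed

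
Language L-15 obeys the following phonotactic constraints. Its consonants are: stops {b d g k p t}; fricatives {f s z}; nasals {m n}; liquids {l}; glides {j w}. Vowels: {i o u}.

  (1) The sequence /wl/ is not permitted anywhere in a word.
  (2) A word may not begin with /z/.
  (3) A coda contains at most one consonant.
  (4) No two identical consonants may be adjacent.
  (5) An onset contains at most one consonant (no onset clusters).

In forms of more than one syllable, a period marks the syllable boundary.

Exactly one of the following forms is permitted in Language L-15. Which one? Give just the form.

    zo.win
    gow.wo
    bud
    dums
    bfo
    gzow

zo.win — violates constraint 2: word begins with /z/ → not permitted
gow.wo — violates constraint 4: adjacent identical consonants /ww/ → not permitted
bud — σ1 onset /b/, coda /d/ ok → permitted
dums — violates constraint 3: syllable 1 coda /ms/ has 2 consonants (> 1) → not permitted
bfo — violates constraint 5: syllable 1 onset /bf/ has 2 consonants (> 1) → not permitted
gzow — violates constraint 5: syllable 1 onset /gz/ has 2 consonants (> 1) → not permitted

bud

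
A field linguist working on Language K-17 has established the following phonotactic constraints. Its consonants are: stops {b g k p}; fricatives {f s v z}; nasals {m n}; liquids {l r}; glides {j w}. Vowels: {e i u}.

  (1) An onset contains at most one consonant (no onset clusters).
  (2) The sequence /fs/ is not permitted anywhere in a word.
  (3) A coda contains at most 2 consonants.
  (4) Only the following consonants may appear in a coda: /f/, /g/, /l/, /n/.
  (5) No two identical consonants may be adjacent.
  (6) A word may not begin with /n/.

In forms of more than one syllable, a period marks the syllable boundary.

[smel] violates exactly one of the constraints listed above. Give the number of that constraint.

1

[smel]: syllable 1 onset /sm/ has 2 consonants (> 1).
This is a violation of constraint 1: "An onset contains at most one consonant (no onset clusters)."
The remaining constraints (2, 3, 4, 5, 6) are satisfied.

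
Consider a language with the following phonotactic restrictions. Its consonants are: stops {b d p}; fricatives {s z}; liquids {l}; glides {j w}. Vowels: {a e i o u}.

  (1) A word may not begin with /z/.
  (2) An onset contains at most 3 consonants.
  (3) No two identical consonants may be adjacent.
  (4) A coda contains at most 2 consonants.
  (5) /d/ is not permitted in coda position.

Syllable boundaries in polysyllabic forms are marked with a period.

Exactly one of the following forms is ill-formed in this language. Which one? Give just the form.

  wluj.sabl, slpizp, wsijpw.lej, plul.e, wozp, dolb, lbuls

wsijpw.lej

wluj.sabl — σ1 onset /wl/ (2C), coda /j/ ok; σ2 onset /s/, coda /bl/ (2C) ok → well-formed
slpizp — σ1 onset /slp/ (3C), coda /zp/ (2C) ok → well-formed
wsijpw.lej — violates constraint 4: syllable 1 coda /jpw/ has 3 consonants (> 2) → ill-formed
plul.e — σ1 onset /pl/ (2C), coda /l/ ok; σ2 onset /∅/, coda /∅/ ok → well-formed
wozp — σ1 onset /w/, coda /zp/ (2C) ok → well-formed
dolb — σ1 onset /d/, coda /lb/ (2C) ok → well-formed
lbuls — σ1 onset /lb/ (2C), coda /ls/ (2C) ok → well-formed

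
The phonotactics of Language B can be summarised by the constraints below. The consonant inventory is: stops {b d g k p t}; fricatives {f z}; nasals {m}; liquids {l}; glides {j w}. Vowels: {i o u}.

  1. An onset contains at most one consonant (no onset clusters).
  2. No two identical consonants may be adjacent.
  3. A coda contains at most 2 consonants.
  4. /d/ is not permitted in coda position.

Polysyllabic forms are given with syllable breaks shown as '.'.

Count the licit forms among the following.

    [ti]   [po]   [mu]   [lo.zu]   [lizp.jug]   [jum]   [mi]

[ti] — σ1 onset /t/, coda /∅/ ok → licit
[po] — σ1 onset /p/, coda /∅/ ok → licit
[mu] — σ1 onset /m/, coda /∅/ ok → licit
[lo.zu] — σ1 onset /l/, coda /∅/ ok; σ2 onset /z/, coda /∅/ ok → licit
[lizp.jug] — σ1 onset /l/, coda /zp/ (2C) ok; σ2 onset /j/, coda /g/ ok → licit
[jum] — σ1 onset /j/, coda /m/ ok → licit
[mi] — σ1 onset /m/, coda /∅/ ok → licit
Licit: [ti], [po], [mu], [lo.zu], [lizp.jug], [jum], [mi] → 7.

7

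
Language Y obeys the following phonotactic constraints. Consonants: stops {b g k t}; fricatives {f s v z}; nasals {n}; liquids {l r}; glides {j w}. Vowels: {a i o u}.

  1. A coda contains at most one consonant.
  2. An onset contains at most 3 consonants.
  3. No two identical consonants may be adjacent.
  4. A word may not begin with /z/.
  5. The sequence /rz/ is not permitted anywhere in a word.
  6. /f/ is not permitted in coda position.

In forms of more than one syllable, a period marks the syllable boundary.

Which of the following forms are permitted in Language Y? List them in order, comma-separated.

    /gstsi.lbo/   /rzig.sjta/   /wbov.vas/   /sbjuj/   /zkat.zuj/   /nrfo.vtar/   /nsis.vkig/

/gstsi.lbo/ — violates constraint 2: syllable 1 onset /gsts/ has 4 consonants (> 3) → not permitted
/rzig.sjta/ — violates constraint 5: contains banned sequence /rz/ → not permitted
/wbov.vas/ — violates constraint 3: adjacent identical consonants /vv/ → not permitted
/sbjuj/ — σ1 onset /sbj/ (3C), coda /j/ ok → permitted
/zkat.zuj/ — violates constraint 4: word begins with /z/ → not permitted
/nrfo.vtar/ — σ1 onset /nrf/ (3C), coda /∅/ ok; σ2 onset /vt/ (2C), coda /r/ ok → permitted
/nsis.vkig/ — σ1 onset /ns/ (2C), coda /s/ ok; σ2 onset /vk/ (2C), coda /g/ ok → permitted

/sbjuj/, /nrfo.vtar/, /nsis.vkig/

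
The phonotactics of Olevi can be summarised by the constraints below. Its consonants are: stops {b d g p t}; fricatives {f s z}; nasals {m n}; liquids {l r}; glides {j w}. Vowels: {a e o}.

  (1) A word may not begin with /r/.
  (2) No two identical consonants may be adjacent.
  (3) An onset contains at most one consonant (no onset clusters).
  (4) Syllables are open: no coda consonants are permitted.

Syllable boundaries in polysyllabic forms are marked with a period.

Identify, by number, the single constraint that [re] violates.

[re]: word begins with /r/.
This is a violation of constraint 1: "A word may not begin with /r/."
The remaining constraints (2, 3, 4) are satisfied.

1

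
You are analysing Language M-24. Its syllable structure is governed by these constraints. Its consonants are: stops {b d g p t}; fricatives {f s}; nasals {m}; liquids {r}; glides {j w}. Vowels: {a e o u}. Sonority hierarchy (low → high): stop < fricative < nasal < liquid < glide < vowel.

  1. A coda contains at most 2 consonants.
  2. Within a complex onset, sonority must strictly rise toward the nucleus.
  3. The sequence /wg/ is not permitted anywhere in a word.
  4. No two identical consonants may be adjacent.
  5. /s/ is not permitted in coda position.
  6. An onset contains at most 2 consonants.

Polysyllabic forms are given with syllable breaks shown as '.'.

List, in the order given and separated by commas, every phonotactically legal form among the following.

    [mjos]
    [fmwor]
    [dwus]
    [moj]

[mjos] — violates constraint 5: syllable 1 coda contains /s/ → phonotactically illegal
[fmwor] — violates constraint 6: syllable 1 onset /fmw/ has 3 consonants (> 2) → phonotactically illegal
[dwus] — violates constraint 5: syllable 1 coda contains /s/ → phonotactically illegal
[moj] — σ1 onset /m/, coda /j/ ok → phonotactically legal

[moj]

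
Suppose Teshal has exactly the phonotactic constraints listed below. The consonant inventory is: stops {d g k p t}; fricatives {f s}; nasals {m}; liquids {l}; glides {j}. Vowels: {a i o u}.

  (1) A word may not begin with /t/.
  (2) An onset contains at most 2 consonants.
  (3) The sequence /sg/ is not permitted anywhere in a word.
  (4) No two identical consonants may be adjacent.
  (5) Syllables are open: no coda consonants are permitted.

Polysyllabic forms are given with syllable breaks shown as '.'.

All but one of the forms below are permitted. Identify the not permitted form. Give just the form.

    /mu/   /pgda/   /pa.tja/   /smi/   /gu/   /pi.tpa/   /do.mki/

/pgda/

/mu/ — σ1 onset /m/, coda /∅/ ok → permitted
/pgda/ — violates constraint 2: syllable 1 onset /pgd/ has 3 consonants (> 2) → not permitted
/pa.tja/ — σ1 onset /p/, coda /∅/ ok; σ2 onset /tj/ (2C), coda /∅/ ok → permitted
/smi/ — σ1 onset /sm/ (2C), coda /∅/ ok → permitted
/gu/ — σ1 onset /g/, coda /∅/ ok → permitted
/pi.tpa/ — σ1 onset /p/, coda /∅/ ok; σ2 onset /tp/ (2C), coda /∅/ ok → permitted
/do.mki/ — σ1 onset /d/, coda /∅/ ok; σ2 onset /mk/ (2C), coda /∅/ ok → permitted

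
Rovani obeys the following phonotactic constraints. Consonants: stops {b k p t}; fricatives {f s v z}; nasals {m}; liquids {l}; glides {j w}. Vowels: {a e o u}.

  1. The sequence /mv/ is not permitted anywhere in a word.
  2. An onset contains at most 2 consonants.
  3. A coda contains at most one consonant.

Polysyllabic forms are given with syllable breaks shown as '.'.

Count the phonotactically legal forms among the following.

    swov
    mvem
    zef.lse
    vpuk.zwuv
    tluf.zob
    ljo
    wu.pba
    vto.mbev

7

swov — σ1 onset /sw/ (2C), coda /v/ ok → phonotactically legal
mvem — violates constraint 1: contains banned sequence /mv/ → phonotactically illegal
zef.lse — σ1 onset /z/, coda /f/ ok; σ2 onset /ls/ (2C), coda /∅/ ok → phonotactically legal
vpuk.zwuv — σ1 onset /vp/ (2C), coda /k/ ok; σ2 onset /zw/ (2C), coda /v/ ok → phonotactically legal
tluf.zob — σ1 onset /tl/ (2C), coda /f/ ok; σ2 onset /z/, coda /b/ ok → phonotactically legal
ljo — σ1 onset /lj/ (2C), coda /∅/ ok → phonotactically legal
wu.pba — σ1 onset /w/, coda /∅/ ok; σ2 onset /pb/ (2C), coda /∅/ ok → phonotactically legal
vto.mbev — σ1 onset /vt/ (2C), coda /∅/ ok; σ2 onset /mb/ (2C), coda /v/ ok → phonotactically legal
Phonotactically legal: swov, zef.lse, vpuk.zwuv, tluf.zob, ljo, wu.pba, vto.mbev → 7.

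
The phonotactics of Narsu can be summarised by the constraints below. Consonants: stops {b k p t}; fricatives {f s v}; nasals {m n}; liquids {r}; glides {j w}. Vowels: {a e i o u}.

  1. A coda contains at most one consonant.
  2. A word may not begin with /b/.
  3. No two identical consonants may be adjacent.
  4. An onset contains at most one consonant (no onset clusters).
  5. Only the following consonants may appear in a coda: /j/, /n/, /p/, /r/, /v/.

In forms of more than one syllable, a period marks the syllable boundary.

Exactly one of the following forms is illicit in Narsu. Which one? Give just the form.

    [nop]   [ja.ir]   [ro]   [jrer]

[nop] — σ1 onset /n/, coda /p/ ok → licit
[ja.ir] — σ1 onset /j/, coda /∅/ ok; σ2 onset /∅/, coda /r/ ok → licit
[ro] — σ1 onset /r/, coda /∅/ ok → licit
[jrer] — violates constraint 4: syllable 1 onset /jr/ has 2 consonants (> 1) → illicit

[jrer]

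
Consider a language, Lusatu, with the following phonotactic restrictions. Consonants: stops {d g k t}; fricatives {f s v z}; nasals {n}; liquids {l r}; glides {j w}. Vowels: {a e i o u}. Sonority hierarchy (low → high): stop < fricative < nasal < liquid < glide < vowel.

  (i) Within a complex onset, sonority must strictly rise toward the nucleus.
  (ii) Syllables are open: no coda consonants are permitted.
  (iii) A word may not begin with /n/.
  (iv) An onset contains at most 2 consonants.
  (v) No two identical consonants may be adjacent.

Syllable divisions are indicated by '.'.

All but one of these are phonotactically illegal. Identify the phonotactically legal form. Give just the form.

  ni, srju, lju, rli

lju

ni — violates constraint (iii): word begins with /n/ → phonotactically illegal
srju — violates constraint (iv): syllable 1 onset /srj/ has 3 consonants (> 2) → phonotactically illegal
lju — σ1 onset /lj/ (4→5 rises), coda /∅/ ok → phonotactically legal
rli — violates constraint (i): syllable 1 onset /rl/: /r/ (liquid, 4) → /l/ (liquid, 4) does not rise → phonotactically illegal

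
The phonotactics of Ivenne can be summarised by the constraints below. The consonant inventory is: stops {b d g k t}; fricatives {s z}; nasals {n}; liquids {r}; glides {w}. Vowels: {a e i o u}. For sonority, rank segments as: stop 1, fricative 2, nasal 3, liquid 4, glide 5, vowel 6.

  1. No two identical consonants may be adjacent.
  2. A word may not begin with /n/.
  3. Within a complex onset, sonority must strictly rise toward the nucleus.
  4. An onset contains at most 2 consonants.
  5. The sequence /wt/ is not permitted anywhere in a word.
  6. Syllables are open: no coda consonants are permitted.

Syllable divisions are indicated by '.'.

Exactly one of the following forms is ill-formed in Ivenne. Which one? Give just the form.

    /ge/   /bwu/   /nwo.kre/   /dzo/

/nwo.kre/

/ge/ — σ1 onset /g/, coda /∅/ ok → well-formed
/bwu/ — σ1 onset /bw/ (1→5 rises), coda /∅/ ok → well-formed
/nwo.kre/ — violates constraint 2: word begins with /n/ → ill-formed
/dzo/ — σ1 onset /dz/ (1→2 rises), coda /∅/ ok → well-formed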